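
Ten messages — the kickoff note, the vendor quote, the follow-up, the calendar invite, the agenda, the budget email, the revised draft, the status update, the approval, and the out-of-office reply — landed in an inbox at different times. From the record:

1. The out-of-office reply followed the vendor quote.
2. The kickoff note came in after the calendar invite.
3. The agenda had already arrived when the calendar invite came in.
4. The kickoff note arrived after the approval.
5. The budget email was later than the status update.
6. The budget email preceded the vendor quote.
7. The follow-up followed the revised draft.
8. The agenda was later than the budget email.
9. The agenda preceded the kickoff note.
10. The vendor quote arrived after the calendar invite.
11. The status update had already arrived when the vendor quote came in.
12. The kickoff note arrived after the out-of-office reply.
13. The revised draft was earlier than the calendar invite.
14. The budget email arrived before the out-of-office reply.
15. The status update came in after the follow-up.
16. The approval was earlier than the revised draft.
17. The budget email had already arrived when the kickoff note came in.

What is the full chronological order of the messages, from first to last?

the approval, the revised draft, the follow-up, the status update, the budget email, the agenda, the calendar invite, the vendor quote, the out-of-office reply, the kickoff note

The constraints fix every adjacent pair, so only one ordering works:
the approval → the revised draft → the follow-up → the status update → the budget email → the agenda → the calendar invite → the vendor quote → the out-of-office reply → the kickoff note.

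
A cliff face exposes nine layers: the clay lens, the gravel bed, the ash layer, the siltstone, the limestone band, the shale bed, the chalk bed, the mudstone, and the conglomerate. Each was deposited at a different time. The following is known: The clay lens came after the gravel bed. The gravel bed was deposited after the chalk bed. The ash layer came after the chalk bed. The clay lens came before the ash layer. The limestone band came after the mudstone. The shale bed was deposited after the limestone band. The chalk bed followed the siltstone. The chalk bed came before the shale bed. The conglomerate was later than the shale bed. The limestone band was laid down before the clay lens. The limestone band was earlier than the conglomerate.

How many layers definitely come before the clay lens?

Directly stated before the clay lens: the gravel bed and the limestone band.
The chalk bed reaches the clay lens via the chalk bed → the gravel bed → the clay lens.
The mudstone reaches the clay lens via the mudstone → the limestone band → the clay lens.
The siltstone reaches the clay lens via the siltstone → the chalk bed → the gravel bed → the clay lens.
No chain forces the conglomerate (or any of the others) ahead of the clay lens.
That's the chalk bed, the gravel bed, the limestone band, the mudstone, and the siltstone — 5 in all.

5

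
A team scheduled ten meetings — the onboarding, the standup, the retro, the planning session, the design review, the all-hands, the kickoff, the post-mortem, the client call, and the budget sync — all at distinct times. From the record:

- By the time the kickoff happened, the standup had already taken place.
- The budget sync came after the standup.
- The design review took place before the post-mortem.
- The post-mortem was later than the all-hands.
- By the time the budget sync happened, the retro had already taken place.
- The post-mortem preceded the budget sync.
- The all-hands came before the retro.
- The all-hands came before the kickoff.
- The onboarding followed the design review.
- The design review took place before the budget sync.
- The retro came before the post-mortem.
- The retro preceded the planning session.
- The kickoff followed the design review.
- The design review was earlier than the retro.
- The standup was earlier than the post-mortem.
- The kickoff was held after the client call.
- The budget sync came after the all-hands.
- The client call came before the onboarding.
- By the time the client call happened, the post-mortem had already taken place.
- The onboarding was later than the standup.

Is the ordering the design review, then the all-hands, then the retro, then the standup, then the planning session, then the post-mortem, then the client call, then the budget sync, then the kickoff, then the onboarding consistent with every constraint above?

Check each stated constraint against the proposed order — e.g. the design review is ahead of the kickoff; the design review is ahead of the onboarding. Every pair is in the required order; nothing is violated.

yes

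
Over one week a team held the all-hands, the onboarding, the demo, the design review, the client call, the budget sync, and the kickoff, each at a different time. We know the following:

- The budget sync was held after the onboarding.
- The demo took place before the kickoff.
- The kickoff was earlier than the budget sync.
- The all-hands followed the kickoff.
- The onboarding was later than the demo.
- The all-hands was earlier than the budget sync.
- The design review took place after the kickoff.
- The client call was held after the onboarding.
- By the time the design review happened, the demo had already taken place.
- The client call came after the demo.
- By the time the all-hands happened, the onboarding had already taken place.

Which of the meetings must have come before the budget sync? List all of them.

the all-hands, the demo, the kickoff, the onboarding

Directly stated before the budget sync: the all-hands, the kickoff, and the onboarding.
The demo reaches the budget sync via the demo → the kickoff → the budget sync.
No chain forces the design review (or any of the others) ahead of the budget sync.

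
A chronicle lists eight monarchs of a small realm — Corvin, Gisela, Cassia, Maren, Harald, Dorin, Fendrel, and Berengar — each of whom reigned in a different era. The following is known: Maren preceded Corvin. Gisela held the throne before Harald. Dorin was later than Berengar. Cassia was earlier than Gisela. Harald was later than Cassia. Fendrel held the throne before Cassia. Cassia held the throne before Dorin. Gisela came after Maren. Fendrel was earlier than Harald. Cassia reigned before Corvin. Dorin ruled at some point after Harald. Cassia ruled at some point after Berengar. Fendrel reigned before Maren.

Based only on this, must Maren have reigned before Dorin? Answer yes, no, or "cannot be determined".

Chain the constraints: Maren → Gisela → Harald → Dorin. Each link is directly stated, so Maren comes before Dorin.

yes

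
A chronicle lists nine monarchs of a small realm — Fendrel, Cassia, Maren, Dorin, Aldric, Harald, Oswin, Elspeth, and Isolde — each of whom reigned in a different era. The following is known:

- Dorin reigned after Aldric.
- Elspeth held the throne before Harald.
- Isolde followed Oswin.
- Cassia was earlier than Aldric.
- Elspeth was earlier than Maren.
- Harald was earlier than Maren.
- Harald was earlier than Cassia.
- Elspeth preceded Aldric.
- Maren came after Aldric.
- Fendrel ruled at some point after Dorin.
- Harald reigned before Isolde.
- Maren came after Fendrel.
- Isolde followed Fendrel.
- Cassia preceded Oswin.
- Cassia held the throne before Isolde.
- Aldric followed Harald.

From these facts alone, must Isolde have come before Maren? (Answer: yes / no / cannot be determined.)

cannot be determined

No chain of stated constraints runs from Isolde to Maren, and none runs from Maren to Isolde either.
So the relative order of Isolde and Maren is not fixed by the given facts.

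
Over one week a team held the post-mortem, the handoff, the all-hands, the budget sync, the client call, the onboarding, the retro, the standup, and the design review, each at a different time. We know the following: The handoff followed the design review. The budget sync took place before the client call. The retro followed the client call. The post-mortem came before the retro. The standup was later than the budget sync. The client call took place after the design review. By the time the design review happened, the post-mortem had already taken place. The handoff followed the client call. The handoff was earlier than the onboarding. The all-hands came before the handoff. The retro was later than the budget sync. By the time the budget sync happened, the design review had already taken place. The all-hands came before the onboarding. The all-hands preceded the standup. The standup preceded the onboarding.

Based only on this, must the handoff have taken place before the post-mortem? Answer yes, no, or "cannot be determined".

Tracing the constraints gives the post-mortem → the design review → the handoff, so the post-mortem must come before the handoff.
That means the handoff cannot be before the post-mortem.

no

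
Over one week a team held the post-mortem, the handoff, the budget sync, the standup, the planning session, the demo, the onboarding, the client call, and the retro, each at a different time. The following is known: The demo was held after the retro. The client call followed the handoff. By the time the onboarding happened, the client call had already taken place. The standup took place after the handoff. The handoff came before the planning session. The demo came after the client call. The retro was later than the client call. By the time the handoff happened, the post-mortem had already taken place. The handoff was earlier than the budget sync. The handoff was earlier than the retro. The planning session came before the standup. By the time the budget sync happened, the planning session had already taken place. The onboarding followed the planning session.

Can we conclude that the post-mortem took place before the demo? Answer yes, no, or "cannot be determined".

Chain the constraints: the post-mortem → the handoff → the retro → the demo. Each link is directly stated, so the post-mortem comes before the demo.

yes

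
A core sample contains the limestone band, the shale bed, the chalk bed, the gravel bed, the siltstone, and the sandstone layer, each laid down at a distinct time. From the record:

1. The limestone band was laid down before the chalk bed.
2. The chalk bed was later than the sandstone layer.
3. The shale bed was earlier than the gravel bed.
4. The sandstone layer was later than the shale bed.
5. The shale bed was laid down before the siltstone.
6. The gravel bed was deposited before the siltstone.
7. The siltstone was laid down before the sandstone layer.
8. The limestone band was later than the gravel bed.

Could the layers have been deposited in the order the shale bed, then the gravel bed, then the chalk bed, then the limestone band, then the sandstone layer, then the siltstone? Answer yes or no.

The constraints require the siltstone before the sandstone layer, but in the proposed sequence the sandstone layer appears ahead of the siltstone. That one violation is enough.

no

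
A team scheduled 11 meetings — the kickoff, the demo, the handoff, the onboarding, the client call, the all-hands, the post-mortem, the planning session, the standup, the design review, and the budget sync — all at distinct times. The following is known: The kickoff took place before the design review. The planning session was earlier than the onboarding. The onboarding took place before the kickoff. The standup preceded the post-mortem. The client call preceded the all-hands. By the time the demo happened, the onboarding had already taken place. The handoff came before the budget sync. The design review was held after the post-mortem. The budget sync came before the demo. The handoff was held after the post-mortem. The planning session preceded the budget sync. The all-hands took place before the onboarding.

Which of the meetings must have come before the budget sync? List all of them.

Directly stated before the budget sync: the handoff and the planning session.
The post-mortem reaches the budget sync via the post-mortem → the handoff → the budget sync.
The standup reaches the budget sync via the standup → the post-mortem → the handoff → the budget sync.
No chain forces the onboarding (or any of the others) ahead of the budget sync.

the handoff, the planning session, the post-mortem, the standup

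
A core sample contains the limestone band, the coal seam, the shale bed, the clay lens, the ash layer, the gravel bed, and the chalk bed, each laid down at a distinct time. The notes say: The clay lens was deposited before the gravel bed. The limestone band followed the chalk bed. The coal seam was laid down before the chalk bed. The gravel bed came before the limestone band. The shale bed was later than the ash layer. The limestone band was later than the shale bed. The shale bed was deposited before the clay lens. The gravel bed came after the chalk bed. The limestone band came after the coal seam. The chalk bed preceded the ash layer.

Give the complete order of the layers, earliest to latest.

the coal seam, the chalk bed, the ash layer, the shale bed, the clay lens, the gravel bed, the limestone band

The constraints fix every adjacent pair, so only one ordering works:
the coal seam → the chalk bed → the ash layer → the shale bed → the clay lens → the gravel bed → the limestone band.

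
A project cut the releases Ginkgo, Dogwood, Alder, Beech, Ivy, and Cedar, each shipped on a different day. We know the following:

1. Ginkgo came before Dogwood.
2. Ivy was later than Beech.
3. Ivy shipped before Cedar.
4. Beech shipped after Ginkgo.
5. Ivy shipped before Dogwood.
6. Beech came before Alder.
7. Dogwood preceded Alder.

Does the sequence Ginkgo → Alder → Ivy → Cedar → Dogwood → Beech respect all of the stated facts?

no

The constraints require Beech before Alder, but in the proposed sequence Alder appears ahead of Beech. That one violation is enough.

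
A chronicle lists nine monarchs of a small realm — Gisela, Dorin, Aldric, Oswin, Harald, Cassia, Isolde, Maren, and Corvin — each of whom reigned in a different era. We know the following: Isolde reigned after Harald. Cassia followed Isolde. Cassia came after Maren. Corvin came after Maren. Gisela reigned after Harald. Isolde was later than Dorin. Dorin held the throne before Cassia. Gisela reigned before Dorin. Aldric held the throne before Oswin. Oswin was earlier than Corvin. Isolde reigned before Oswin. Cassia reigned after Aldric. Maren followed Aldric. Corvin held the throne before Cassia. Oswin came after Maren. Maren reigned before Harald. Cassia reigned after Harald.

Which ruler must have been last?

Every other ruler has a chain of constraints placing them before Cassia, so Cassia is last.

Cassia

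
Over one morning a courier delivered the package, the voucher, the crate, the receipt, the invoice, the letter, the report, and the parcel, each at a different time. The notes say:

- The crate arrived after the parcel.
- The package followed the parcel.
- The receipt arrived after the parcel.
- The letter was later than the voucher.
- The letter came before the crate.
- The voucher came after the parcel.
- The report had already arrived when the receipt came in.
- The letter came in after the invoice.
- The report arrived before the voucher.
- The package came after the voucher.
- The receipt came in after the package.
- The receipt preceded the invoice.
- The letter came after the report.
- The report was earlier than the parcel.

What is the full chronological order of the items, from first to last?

The constraints fix every adjacent pair, so only one ordering works:
the report → the parcel → the voucher → the package → the receipt → the invoice → the letter → the crate.

the report, the parcel, the voucher, the package, the receipt, the invoice, the letter, the crate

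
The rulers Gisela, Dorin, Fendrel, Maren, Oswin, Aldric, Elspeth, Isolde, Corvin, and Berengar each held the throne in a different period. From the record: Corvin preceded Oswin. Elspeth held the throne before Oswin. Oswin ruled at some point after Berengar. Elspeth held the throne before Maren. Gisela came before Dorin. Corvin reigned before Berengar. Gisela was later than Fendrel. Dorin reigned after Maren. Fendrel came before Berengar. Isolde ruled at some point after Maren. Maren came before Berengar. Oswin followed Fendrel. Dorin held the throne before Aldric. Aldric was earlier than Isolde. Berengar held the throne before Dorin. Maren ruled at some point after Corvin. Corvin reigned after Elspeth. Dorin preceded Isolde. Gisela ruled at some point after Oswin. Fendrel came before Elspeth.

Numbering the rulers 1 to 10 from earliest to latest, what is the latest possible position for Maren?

4

Maren must come before Aldric, Berengar, Dorin, Gisela, Isolde, and Oswin — 6 rulers forced after them.
Everything else can be placed before Maren in some valid order, so Maren can sit as late as position 10 − 6 = 4.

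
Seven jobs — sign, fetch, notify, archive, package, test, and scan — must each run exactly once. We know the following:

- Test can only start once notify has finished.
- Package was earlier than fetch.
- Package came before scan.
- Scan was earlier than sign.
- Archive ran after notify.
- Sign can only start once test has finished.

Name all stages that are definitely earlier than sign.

notify, package, scan, test

Directly stated before sign: scan and test.
Notify reaches sign via notify → test → sign.
Package reaches sign via package → scan → sign.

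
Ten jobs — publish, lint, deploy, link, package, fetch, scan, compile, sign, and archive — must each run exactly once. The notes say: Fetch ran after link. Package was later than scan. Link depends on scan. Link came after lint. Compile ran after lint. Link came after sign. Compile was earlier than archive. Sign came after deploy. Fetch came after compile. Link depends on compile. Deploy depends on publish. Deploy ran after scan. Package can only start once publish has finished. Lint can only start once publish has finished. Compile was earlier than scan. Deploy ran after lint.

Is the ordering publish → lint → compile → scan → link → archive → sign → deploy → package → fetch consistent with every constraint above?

no

The constraints require sign before link, but in the proposed sequence link appears ahead of sign. That one violation is enough.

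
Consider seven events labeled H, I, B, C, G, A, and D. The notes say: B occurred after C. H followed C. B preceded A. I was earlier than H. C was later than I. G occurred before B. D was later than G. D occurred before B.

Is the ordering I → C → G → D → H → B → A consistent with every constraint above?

yes

Check each stated constraint against the proposed order — e.g. C is ahead of B; I is ahead of H. Every pair is in the required order; nothing is violated.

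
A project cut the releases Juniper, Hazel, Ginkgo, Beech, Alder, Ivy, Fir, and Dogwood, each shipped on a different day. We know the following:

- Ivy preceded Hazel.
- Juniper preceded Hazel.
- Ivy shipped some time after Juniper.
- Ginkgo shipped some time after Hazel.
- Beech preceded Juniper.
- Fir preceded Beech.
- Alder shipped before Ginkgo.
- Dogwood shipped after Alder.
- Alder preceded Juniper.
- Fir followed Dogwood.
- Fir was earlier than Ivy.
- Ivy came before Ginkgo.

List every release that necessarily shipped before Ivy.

Directly stated before Ivy: Fir and Juniper.
Alder reaches Ivy via Alder → Juniper → Ivy.
Beech reaches Ivy via Beech → Juniper → Ivy.
Dogwood reaches Ivy via Dogwood → Fir → Ivy.
No chain forces Ginkgo (or any of the others) ahead of Ivy.

Alder, Beech, Dogwood, Fir, Juniper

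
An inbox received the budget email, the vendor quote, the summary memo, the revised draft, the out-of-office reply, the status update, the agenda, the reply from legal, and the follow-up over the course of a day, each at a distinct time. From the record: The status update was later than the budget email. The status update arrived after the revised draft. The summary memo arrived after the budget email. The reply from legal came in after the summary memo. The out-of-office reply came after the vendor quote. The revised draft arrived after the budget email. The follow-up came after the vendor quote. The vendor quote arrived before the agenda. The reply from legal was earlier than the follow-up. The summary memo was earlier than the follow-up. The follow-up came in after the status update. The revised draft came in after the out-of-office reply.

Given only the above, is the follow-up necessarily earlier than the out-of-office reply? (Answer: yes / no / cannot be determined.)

Tracing the constraints gives the out-of-office reply → the revised draft → the status update → the follow-up, so the out-of-office reply must come before the follow-up.
That means the follow-up cannot be before the out-of-office reply.

no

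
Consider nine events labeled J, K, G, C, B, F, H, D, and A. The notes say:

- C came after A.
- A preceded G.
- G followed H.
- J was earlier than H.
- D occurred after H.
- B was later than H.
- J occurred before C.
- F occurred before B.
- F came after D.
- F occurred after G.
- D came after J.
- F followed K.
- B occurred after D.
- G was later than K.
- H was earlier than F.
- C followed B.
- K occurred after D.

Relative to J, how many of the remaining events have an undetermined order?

1

Forced after J: B, C, D, F, G, H, and K.
That leaves A with no forced order relative to J — 1.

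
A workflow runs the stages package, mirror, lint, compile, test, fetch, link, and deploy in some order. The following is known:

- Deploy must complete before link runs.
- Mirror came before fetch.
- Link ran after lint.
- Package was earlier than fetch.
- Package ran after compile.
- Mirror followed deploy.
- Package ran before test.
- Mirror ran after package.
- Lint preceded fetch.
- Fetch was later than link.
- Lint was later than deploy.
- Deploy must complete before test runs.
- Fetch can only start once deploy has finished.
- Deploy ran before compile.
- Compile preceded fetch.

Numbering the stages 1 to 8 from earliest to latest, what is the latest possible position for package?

5

Package must come before fetch, mirror, and test — 3 stages forced after it.
Everything else can be placed before package in some valid order, so package can sit as late as position 8 − 3 = 5.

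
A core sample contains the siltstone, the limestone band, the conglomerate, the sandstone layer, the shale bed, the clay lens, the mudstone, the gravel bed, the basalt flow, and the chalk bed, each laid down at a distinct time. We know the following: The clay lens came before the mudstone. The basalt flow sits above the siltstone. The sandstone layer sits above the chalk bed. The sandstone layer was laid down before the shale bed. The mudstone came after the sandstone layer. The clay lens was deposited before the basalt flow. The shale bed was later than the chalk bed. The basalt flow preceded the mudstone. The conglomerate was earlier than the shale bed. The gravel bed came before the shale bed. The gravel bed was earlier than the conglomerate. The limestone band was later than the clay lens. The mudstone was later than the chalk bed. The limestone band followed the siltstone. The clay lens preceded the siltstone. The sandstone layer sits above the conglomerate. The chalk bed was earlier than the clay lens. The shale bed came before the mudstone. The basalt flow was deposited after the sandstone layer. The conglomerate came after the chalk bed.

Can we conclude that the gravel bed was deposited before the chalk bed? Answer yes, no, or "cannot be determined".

cannot be determined

No chain of stated constraints runs from the gravel bed to the chalk bed, and none runs from the chalk bed to the gravel bed either.
So the relative order of the gravel bed and the chalk bed is not fixed by the given facts.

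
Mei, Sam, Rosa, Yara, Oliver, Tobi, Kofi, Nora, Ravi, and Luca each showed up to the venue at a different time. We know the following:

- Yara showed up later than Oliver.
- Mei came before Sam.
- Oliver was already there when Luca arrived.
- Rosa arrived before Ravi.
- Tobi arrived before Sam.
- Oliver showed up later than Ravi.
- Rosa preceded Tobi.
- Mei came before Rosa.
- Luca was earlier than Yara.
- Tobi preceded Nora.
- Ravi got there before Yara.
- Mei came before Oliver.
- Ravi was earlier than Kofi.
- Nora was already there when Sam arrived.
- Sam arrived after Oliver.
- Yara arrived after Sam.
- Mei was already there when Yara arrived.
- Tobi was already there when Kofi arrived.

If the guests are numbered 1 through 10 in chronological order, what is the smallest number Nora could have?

Mei, Rosa, and Tobi must all come before Nora — 3 forced predecessors.
Nothing else is forced ahead of Nora, so their earliest slot is position 3 + 1 = 4.

4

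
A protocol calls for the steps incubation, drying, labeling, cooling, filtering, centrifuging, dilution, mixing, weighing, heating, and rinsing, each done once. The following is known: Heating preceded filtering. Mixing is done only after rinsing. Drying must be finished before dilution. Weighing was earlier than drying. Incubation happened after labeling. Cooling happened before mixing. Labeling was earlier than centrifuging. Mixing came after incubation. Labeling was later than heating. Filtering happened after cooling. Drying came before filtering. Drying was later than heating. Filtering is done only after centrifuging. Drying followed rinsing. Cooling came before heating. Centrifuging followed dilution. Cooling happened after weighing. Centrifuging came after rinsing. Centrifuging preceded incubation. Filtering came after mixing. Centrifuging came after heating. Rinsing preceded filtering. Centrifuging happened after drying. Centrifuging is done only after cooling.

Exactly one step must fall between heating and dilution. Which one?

drying

Tracing the constraints gives heating → drying → dilution, so drying sits after heating and before dilution.
No other step is forced both after heating and before dilution.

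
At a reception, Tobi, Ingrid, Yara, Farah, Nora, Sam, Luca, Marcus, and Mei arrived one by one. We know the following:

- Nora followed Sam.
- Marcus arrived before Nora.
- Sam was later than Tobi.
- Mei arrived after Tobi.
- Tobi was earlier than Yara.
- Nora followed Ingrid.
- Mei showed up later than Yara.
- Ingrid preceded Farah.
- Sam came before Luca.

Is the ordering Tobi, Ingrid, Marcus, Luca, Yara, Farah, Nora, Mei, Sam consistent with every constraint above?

The constraints require Sam before Luca, but in the proposed sequence Luca appears ahead of Sam. That one violation is enough.

no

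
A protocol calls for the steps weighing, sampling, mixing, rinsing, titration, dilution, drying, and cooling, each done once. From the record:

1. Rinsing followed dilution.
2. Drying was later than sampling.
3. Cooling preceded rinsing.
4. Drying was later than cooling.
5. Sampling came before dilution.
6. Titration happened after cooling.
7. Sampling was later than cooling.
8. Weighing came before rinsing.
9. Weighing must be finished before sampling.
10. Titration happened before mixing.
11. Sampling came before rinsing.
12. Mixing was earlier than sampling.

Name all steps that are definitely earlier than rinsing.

cooling, dilution, mixing, sampling, titration, weighing

Directly stated before rinsing: cooling, dilution, sampling, and weighing.
Mixing reaches rinsing via mixing → sampling → rinsing.
Titration reaches rinsing via titration → mixing → sampling → rinsing.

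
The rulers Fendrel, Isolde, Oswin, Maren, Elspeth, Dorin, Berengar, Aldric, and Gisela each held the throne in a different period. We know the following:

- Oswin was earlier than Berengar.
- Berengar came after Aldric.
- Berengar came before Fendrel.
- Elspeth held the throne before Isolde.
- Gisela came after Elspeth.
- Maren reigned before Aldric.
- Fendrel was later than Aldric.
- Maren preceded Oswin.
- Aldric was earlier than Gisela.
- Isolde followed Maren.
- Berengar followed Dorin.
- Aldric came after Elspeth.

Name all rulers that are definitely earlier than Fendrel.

Directly stated before Fendrel: Aldric and Berengar.
Dorin reaches Fendrel via Dorin → Berengar → Fendrel.
Elspeth reaches Fendrel via Elspeth → Aldric → Fendrel.
Maren reaches Fendrel via Maren → Aldric → Fendrel.
Likewise Oswin reaches Fendrel by chaining the stated constraints.
No chain forces Gisela (or any of the others) ahead of Fendrel.

Aldric, Berengar, Dorin, Elspeth, Maren, Oswin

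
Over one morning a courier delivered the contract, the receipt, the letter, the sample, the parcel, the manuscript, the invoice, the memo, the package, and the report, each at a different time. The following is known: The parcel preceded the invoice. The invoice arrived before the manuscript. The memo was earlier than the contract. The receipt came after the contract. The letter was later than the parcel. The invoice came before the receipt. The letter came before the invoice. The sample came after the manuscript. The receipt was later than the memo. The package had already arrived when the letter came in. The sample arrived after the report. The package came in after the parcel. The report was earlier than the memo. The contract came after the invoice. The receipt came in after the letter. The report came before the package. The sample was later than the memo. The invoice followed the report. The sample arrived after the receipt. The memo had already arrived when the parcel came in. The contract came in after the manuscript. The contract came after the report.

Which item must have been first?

The report has a chain of constraints placing it before every other item, so the report must be first.

the report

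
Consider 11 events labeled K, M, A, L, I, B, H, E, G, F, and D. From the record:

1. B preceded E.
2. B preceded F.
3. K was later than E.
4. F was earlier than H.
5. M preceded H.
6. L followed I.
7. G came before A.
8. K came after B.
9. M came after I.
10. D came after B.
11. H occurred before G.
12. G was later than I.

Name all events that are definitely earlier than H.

B, F, I, M

Directly stated before H: F and M.
B reaches H via B → F → H.
I reaches H via I → M → H.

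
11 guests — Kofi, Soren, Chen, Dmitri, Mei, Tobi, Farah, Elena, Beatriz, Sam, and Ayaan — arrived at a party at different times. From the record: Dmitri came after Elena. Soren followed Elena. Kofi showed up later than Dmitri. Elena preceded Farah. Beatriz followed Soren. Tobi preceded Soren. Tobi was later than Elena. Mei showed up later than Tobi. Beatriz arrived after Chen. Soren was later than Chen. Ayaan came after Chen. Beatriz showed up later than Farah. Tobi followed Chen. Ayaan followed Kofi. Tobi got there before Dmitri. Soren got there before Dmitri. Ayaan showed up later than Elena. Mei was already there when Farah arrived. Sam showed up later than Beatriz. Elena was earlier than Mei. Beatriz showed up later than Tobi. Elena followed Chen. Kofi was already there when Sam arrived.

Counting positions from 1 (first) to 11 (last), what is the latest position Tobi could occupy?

Tobi must come before Ayaan, Beatriz, Dmitri, Farah, Kofi, Mei, Sam, and Soren — 8 guests forced after them.
Everything else can be placed before Tobi in some valid order, so Tobi can sit as late as position 11 − 8 = 3.

3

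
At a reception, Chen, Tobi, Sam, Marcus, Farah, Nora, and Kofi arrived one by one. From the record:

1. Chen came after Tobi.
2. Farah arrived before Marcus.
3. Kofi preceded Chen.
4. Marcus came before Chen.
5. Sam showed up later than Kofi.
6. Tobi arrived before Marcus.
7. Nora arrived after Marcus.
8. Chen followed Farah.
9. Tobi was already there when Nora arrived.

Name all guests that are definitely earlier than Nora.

Directly stated before Nora: Marcus and Tobi.
Farah reaches Nora via Farah → Marcus → Nora.
No chain forces Sam (or any of the others) ahead of Nora.

Farah, Marcus, Tobi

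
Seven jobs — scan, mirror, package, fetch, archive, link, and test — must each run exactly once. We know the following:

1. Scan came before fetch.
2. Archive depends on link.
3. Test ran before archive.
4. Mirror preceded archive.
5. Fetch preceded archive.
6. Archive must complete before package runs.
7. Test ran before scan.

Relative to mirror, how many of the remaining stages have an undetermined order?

4

Forced after mirror: archive and package.
That leaves fetch, link, scan, and test with no forced order relative to mirror — 4.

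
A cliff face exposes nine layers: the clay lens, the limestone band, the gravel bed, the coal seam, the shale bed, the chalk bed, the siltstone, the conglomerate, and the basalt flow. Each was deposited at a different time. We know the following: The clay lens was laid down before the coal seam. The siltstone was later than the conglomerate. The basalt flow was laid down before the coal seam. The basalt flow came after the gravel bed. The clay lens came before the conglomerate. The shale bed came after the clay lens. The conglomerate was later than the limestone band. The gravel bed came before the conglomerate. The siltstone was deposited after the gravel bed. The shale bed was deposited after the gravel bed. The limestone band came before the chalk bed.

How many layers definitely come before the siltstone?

4

Directly stated before the siltstone: the conglomerate and the gravel bed.
The clay lens reaches the siltstone via the clay lens → the conglomerate → the siltstone.
The limestone band reaches the siltstone via the limestone band → the conglomerate → the siltstone.
No chain forces the chalk bed (or any of the others) ahead of the siltstone.
That's the clay lens, the conglomerate, the gravel bed, and the limestone band — 4 in all.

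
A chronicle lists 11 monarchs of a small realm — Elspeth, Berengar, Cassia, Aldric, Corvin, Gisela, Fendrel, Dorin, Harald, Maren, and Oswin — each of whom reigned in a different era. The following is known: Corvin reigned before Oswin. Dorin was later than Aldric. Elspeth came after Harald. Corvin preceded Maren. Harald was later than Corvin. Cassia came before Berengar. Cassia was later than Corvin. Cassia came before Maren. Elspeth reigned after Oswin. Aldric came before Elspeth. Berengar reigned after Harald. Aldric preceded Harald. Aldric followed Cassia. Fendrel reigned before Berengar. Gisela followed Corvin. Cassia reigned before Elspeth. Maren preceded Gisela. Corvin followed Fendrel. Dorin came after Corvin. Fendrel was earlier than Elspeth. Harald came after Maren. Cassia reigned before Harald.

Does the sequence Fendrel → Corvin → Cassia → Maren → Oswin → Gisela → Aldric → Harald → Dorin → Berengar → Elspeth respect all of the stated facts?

yes

Check each stated constraint against the proposed order — e.g. Fendrel is ahead of Berengar; Fendrel is ahead of Elspeth. Every pair is in the required order; nothing is violated.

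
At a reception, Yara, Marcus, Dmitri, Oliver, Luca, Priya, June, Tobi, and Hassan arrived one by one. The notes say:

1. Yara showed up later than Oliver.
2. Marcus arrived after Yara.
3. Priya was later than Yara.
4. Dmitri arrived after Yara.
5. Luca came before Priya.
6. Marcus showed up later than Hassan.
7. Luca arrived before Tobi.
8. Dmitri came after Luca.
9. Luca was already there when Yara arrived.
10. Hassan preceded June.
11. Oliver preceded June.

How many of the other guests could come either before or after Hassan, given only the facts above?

6

Forced after Hassan: June and Marcus.
That leaves Dmitri, Luca, Oliver, Priya, Tobi, and Yara with no forced order relative to Hassan — 6.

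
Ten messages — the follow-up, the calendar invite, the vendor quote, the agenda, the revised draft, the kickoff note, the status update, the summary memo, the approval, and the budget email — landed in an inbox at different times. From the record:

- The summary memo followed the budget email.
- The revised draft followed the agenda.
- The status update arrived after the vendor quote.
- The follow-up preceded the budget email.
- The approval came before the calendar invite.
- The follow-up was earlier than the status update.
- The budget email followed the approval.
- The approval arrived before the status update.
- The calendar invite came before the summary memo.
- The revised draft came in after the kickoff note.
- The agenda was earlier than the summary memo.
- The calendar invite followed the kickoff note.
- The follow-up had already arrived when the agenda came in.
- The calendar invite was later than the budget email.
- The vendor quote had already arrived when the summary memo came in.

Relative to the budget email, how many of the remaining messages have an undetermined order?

Forced before the budget email: the approval and the follow-up; forced after the budget email: the calendar invite and the summary memo.
That leaves the agenda, the kickoff note, the revised draft, the status update, and the vendor quote with no forced order relative to the budget email — 5.

5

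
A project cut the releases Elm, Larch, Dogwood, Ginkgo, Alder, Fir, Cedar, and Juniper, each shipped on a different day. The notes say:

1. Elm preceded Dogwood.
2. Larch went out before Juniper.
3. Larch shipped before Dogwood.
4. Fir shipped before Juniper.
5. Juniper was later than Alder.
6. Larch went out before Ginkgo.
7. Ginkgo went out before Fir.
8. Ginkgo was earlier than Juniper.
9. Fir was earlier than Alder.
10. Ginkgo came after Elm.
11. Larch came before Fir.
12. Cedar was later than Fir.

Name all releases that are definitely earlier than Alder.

Elm, Fir, Ginkgo, Larch

Directly stated before Alder: Fir.
Elm reaches Alder via Elm → Ginkgo → Fir → Alder.
Ginkgo reaches Alder via Ginkgo → Fir → Alder.
Larch reaches Alder via Larch → Fir → Alder.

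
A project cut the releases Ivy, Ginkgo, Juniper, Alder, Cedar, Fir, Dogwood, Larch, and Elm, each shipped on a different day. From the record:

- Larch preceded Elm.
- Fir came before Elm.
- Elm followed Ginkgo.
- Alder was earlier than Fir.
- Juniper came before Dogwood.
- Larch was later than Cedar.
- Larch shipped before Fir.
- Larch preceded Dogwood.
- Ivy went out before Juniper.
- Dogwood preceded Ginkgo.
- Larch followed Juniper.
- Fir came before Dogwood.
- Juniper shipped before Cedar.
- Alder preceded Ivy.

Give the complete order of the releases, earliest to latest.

The constraints fix every adjacent pair, so only one ordering works:
Alder → Ivy → Juniper → Cedar → Larch → Fir → Dogwood → Ginkgo → Elm.

Alder, Ivy, Juniper, Cedar, Larch, Fir, Dogwood, Ginkgo, Elm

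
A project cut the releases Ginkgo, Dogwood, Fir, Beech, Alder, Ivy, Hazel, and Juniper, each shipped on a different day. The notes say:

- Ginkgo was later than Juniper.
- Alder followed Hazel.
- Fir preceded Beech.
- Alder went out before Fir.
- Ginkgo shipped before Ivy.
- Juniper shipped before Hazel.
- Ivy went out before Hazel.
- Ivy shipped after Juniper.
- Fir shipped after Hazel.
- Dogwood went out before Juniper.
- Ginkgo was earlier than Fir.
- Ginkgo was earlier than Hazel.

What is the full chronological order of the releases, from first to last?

Dogwood, Juniper, Ginkgo, Ivy, Hazel, Alder, Fir, Beech

The constraints fix every adjacent pair, so only one ordering works:
Dogwood → Juniper → Ginkgo → Ivy → Hazel → Alder → Fir → Beech.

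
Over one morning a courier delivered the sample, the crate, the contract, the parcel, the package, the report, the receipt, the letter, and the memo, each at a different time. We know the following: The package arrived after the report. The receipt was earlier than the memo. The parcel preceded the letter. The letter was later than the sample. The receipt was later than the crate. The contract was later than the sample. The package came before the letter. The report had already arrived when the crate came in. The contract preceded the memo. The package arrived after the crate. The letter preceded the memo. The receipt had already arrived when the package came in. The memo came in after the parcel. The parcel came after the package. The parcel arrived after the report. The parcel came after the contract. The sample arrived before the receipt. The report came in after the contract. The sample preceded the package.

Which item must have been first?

The sample has a chain of constraints placing it before every other item, so the sample must be first.

the sample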